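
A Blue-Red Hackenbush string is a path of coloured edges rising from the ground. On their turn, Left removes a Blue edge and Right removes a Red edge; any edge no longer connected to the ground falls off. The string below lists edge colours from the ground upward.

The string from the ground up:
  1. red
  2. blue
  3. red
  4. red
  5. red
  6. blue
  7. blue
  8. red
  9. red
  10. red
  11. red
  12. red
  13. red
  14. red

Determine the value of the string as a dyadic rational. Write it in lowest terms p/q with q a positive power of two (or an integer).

edge 1 of 14 (red): { ∅ | 0 } ⇒ -1
edge 2 of 14 (blue): { -1 | 0 } ⇒ -1/2
edge 3 of 14 (red): { -1 | -1/2,0 } ⇒ -3/4
edge 4 of 14 (red): { -1 | -3/4,-1/2,0 } ⇒ -7/8
edge 5 of 14 (red): { -1 | -7/8,-3/4,-1/2,0 } ⇒ -15/16
edge 6 of 14 (blue): { -1,-15/16 | -7/8,-3/4,-1/2,0 } ⇒ -29/32
edge 7 of 14 (blue): { -1,-15/16,-29/32 | -7/8,-3/4,-1/2,0 } ⇒ -57/64
edge 8 of 14 (red): { -1,-15/16,-29/32 | -57/64,-7/8,-3/4,-1/2,0 } ⇒ -115/128
edge 9 of 14 (red): { -1,-15/16,-29/32 | -115/128,-57/64,-7/8,-3/4,-1/2,0 } ⇒ -231/256
edge 10 of 14 (red): { -1,-15/16,-29/32 | -231/256,-115/128,-57/64,-7/8,-3/4,-1/2,0 } ⇒ -463/512
edge 11 of 14 (red): { -1,-15/16,-29/32 | -463/512,-231/256,-115/128,-57/64,-7/8,-3/4,-1/2,0 } ⇒ -927/1024
edge 12 of 14 (red): { -1,-15/16,-29/32 | -927/1024,-463/512,-231/256,-115/128,-57/64,-7/8,-3/4,-1/2,0 } ⇒ -1855/2048
edge 13 of 14 (red): { -1,-15/16,-29/32 | -1855/2048,-927/1024,-463/512,-231/256,-115/128,-57/64,-7/8,-3/4,-1/2,0 } ⇒ -3711/4096
edge 14 of 14 (red): { -1,-15/16,-29/32 | -3711/4096,-1855/2048,-927/1024,-463/512,-231/256,-115/128,-57/64,-7/8,-3/4,-1/2,0 } ⇒ -7423/8192

-7423/8192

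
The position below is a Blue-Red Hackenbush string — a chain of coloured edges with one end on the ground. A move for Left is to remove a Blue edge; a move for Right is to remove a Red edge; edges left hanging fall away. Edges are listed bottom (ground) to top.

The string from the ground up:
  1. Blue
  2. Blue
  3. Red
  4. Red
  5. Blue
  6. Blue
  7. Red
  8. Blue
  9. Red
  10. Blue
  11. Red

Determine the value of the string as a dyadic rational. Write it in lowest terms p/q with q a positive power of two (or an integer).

Prefix values for Blue Blue Red Red Blue Blue Red Blue Red Blue Red via {L|R} + simplicity:
B: Left { 0 }, Right { — } => simplest 1
BB: Left { 0 1 }, Right { — } => simplest 2
BBR: Left { 0 1 }, Right { 2 } => simplest 3/2
BBRR: Left { 0 1 }, Right { 3/2 2 } => simplest 5/4
BBRRB: Left { 0 1 5/4 }, Right { 3/2 2 } => simplest 11/8
BBRRBB: Left { 0 1 5/4 11/8 }, Right { 3/2 2 } => simplest 23/16
BBRRBBR: Left { 0 1 5/4 11/8 }, Right { 23/16 3/2 2 } => simplest 45/32
BBRRBBRB: Left { 0 1 5/4 11/8 45/32 }, Right { 23/16 3/2 2 } => simplest 91/64
BBRRBBRBR: Left { 0 1 5/4 11/8 45/32 }, Right { 91/64 23/16 3/2 2 } => simplest 181/128
BBRRBBRBRB: Left { 0 1 5/4 11/8 45/32 181/128 }, Right { 91/64 23/16 3/2 2 } => simplest 363/256
BBRRBBRBRBR: Left { 0 1 5/4 11/8 45/32 181/128 }, Right { 363/256 91/64 23/16 3/2 2 } => simplest 725/512

725/512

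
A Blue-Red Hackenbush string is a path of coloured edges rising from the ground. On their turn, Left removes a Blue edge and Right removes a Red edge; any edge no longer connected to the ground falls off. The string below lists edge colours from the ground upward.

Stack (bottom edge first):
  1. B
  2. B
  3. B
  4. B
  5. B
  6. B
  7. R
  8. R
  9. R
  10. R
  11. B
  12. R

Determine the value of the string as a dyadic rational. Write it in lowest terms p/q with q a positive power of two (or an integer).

Recurse on prefixes of the 12-edge string B B B B B B R R R R B R:
g_1 [B]  L=[0]  R=[]  => 1
g_2 [BB]  L=[0,1]  R=[]  => 2
g_3 [BBB]  L=[0,1,2]  R=[]  => 3
g_4 [BBBB]  L=[0,1,2,3]  R=[]  => 4
g_5 [BBBBB]  L=[0,1,2,3,4]  R=[]  => 5
g_6 [BBBBBB]  L=[0,1,2,3,4,5]  R=[]  => 6
g_7 [BBBBBBR]  L=[0,1,2,3,4,5]  R=[6]  => 11/2
g_8 [BBBBBBRR]  L=[0,1,2,3,4,5]  R=[11/2,6]  => 21/4
g_9 [BBBBBBRRR]  L=[0,1,2,3,4,5]  R=[21/4,11/2,6]  => 41/8
g_10 [BBBBBBRRRR]  L=[0,1,2,3,4,5]  R=[41/8,21/4,11/2,6]  => 81/16
g_11 [BBBBBBRRRRB]  L=[0,1,2,3,4,5,81/16]  R=[41/8,21/4,11/2,6]  => 163/32
g_12 [BBBBBBRRRRBR]  L=[0,1,2,3,4,5,81/16]  R=[163/32,41/8,21/4,11/2,6]  => 325/64

325/64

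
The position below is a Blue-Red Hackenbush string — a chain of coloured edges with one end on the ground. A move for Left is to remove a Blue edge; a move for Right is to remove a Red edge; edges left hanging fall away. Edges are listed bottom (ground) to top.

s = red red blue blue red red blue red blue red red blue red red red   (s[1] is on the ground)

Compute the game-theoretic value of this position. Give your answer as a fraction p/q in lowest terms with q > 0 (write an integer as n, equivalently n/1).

-11631/8192

edge 1 of 15 (red): { — | 0 } — -1
edge 2 of 15 (red): { — | -1; 0 } — -2
edge 3 of 15 (blue): { -2 | -1; 0 } — -3/2
edge 4 of 15 (blue): { -2; -3/2 | -1; 0 } — -5/4
edge 5 of 15 (red): { -2; -3/2 | -5/4; -1; 0 } — -11/8
edge 6 of 15 (red): { -2; -3/2 | -11/8; -5/4; -1; 0 } — -23/16
edge 7 of 15 (blue): { -2; -3/2; -23/16 | -11/8; -5/4; -1; 0 } — -45/32
edge 8 of 15 (red): { -2; -3/2; -23/16 | -45/32; -11/8; -5/4; -1; 0 } — -91/64
edge 9 of 15 (blue): { -2; -3/2; -23/16; -91/64 | -45/32; -11/8; -5/4; -1; 0 } — -181/128
edge 10 of 15 (red): { -2; -3/2; -23/16; -91/64 | -181/128; -45/32; -11/8; -5/4; -1; 0 } — -363/256
edge 11 of 15 (red): { -2; -3/2; -23/16; -91/64 | -363/256; -181/128; -45/32; -11/8; -5/4; -1; 0 } — -727/512
edge 12 of 15 (blue): { -2; -3/2; -23/16; -91/64; -727/512 | -363/256; -181/128; -45/32; -11/8; -5/4; -1; 0 } — -1453/1024
edge 13 of 15 (red): { -2; -3/2; -23/16; -91/64; -727/512 | -1453/1024; -363/256; -181/128; -45/32; -11/8; -5/4; -1; 0 } — -2907/2048
edge 14 of 15 (red): { -2; -3/2; -23/16; -91/64; -727/512 | -2907/2048; -1453/1024; -363/256; -181/128; -45/32; -11/8; -5/4; -1; 0 } — -5815/4096
edge 15 of 15 (red): { -2; -3/2; -23/16; -91/64; -727/512 | -5815/4096; -2907/2048; -1453/1024; -363/256; -181/128; -45/32; -11/8; -5/4; -1; 0 } — -11631/8192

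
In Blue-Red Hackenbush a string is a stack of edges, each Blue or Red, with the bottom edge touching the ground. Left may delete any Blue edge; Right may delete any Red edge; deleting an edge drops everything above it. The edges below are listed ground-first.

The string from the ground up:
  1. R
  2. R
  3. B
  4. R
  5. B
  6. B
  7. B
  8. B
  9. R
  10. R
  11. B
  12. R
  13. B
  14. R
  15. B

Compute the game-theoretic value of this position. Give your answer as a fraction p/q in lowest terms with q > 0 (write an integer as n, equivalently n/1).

R: Left {  }, Right { 0 } -> simplest -1
RR: Left {  }, Right { -1; 0 } -> simplest -2
RRB: Left { -2 }, Right { -1; 0 } -> simplest -3/2
RRBR: Left { -2 }, Right { -3/2; -1; 0 } -> simplest -7/4
RRBRB: Left { -2; -7/4 }, Right { -3/2; -1; 0 } -> simplest -13/8
RRBRBB: Left { -2; -7/4; -13/8 }, Right { -3/2; -1; 0 } -> simplest -25/16
RRBRBBB: Left { -2; -7/4; -13/8; -25/16 }, Right { -3/2; -1; 0 } -> simplest -49/32
RRBRBBBB: Left { -2; -7/4; -13/8; -25/16; -49/32 }, Right { -3/2; -1; 0 } -> simplest -97/64
RRBRBBBBR: Left { -2; -7/4; -13/8; -25/16; -49/32 }, Right { -97/64; -3/2; -1; 0 } -> simplest -195/128
RRBRBBBBRR: Left { -2; -7/4; -13/8; -25/16; -49/32 }, Right { -195/128; -97/64; -3/2; -1; 0 } -> simplest -391/256
RRBRBBBBRRB: Left { -2; -7/4; -13/8; -25/16; -49/32; -391/256 }, Right { -195/128; -97/64; -3/2; -1; 0 } -> simplest -781/512
RRBRBBBBRRBR: Left { -2; -7/4; -13/8; -25/16; -49/32; -391/256 }, Right { -781/512; -195/128; -97/64; -3/2; -1; 0 } -> simplest -1563/1024
RRBRBBBBRRBRB: Left { -2; -7/4; -13/8; -25/16; -49/32; -391/256; -1563/1024 }, Right { -781/512; -195/128; -97/64; -3/2; -1; 0 } -> simplest -3125/2048
RRBRBBBBRRBRBR: Left { -2; -7/4; -13/8; -25/16; -49/32; -391/256; -1563/1024 }, Right { -3125/2048; -781/512; -195/128; -97/64; -3/2; -1; 0 } -> simplest -6251/4096
RRBRBBBBRRBRBRB: Left { -2; -7/4; -13/8; -25/16; -49/32; -391/256; -1563/1024; -6251/4096 }, Right { -3125/2048; -781/512; -195/128; -97/64; -3/2; -1; 0 } -> simplest -12501/8192

-12501/8192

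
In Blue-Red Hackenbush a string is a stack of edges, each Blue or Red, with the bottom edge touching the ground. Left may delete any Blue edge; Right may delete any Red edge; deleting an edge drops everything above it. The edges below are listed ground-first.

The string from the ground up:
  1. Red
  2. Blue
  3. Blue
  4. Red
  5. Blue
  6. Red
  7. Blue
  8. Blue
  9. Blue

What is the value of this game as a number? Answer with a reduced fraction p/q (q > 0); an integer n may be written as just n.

-81/256

g(R) = {  | 0 } — -1
g(RB) = { -1 | 0 } — -1/2
g(RBB) = { -1,-1/2 | 0 } — -1/4
g(RBBR) = { -1,-1/2 | -1/4,0 } — -3/8
g(RBBRB) = { -1,-1/2,-3/8 | -1/4,0 } — -5/16
g(RBBRBR) = { -1,-1/2,-3/8 | -5/16,-1/4,0 } — -11/32
g(RBBRBRB) = { -1,-1/2,-3/8,-11/32 | -5/16,-1/4,0 } — -21/64
g(RBBRBRBB) = { -1,-1/2,-3/8,-11/32,-21/64 | -5/16,-1/4,0 } — -41/128
g(RBBRBRBBB) = { -1,-1/2,-3/8,-11/32,-21/64,-41/128 | -5/16,-1/4,0 } — -81/256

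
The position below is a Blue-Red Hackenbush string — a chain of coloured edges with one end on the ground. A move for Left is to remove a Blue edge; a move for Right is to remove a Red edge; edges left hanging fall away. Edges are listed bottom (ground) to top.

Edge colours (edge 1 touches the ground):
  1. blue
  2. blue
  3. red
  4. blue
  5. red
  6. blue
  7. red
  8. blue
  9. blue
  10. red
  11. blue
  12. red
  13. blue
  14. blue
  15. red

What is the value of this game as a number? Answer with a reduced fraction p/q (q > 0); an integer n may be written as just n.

b: Left { 0 }, Right {  } → simplest 1
bb: Left { 0 1 }, Right {  } → simplest 2
bbr: Left { 0 1 }, Right { 2 } → simplest 3/2
bbrb: Left { 0 1 3/2 }, Right { 2 } → simplest 7/4
bbrbr: Left { 0 1 3/2 }, Right { 7/4 2 } → simplest 13/8
bbrbrb: Left { 0 1 3/2 13/8 }, Right { 7/4 2 } → simplest 27/16
bbrbrbr: Left { 0 1 3/2 13/8 }, Right { 27/16 7/4 2 } → simplest 53/32
bbrbrbrb: Left { 0 1 3/2 13/8 53/32 }, Right { 27/16 7/4 2 } → simplest 107/64
bbrbrbrbb: Left { 0 1 3/2 13/8 53/32 107/64 }, Right { 27/16 7/4 2 } → simplest 215/128
bbrbrbrbbr: Left { 0 1 3/2 13/8 53/32 107/64 }, Right { 215/128 27/16 7/4 2 } → simplest 429/256
bbrbrbrbbrb: Left { 0 1 3/2 13/8 53/32 107/64 429/256 }, Right { 215/128 27/16 7/4 2 } → simplest 859/512
bbrbrbrbbrbr: Left { 0 1 3/2 13/8 53/32 107/64 429/256 }, Right { 859/512 215/128 27/16 7/4 2 } → simplest 1717/1024
bbrbrbrbbrbrb: Left { 0 1 3/2 13/8 53/32 107/64 429/256 1717/1024 }, Right { 859/512 215/128 27/16 7/4 2 } → simplest 3435/2048
bbrbrbrbbrbrbb: Left { 0 1 3/2 13/8 53/32 107/64 429/256 1717/1024 3435/2048 }, Right { 859/512 215/128 27/16 7/4 2 } → simplest 6871/4096
bbrbrbrbbrbrbbr: Left { 0 1 3/2 13/8 53/32 107/64 429/256 1717/1024 3435/2048 }, Right { 6871/4096 859/512 215/128 27/16 7/4 2 } → simplest 13741/8192

13741/8192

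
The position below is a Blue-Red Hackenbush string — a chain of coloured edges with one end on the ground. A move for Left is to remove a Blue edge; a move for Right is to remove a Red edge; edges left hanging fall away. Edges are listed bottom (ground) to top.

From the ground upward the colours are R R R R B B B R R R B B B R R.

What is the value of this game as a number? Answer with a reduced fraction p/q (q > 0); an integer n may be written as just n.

-6599/2048

Prefix values for R R R R B B B R R R B B B R R via {L|R} + simplicity:
val(R) = { — | 0 } → -1
val(RR) = { — | -1,0 } → -2
val(RRR) = { — | -2,-1,0 } → -3
val(RRRR) = { — | -3,-2,-1,0 } → -4
val(RRRRB) = { -4 | -3,-2,-1,0 } → -7/2
val(RRRRBB) = { -4,-7/2 | -3,-2,-1,0 } → -13/4
val(RRRRBBB) = { -4,-7/2,-13/4 | -3,-2,-1,0 } → -25/8
val(RRRRBBBR) = { -4,-7/2,-13/4 | -25/8,-3,-2,-1,0 } → -51/16
val(RRRRBBBRR) = { -4,-7/2,-13/4 | -51/16,-25/8,-3,-2,-1,0 } → -103/32
val(RRRRBBBRRR) = { -4,-7/2,-13/4 | -103/32,-51/16,-25/8,-3,-2,-1,0 } → -207/64
val(RRRRBBBRRRB) = { -4,-7/2,-13/4,-207/64 | -103/32,-51/16,-25/8,-3,-2,-1,0 } → -413/128
val(RRRRBBBRRRBB) = { -4,-7/2,-13/4,-207/64,-413/128 | -103/32,-51/16,-25/8,-3,-2,-1,0 } → -825/256
val(RRRRBBBRRRBBB) = { -4,-7/2,-13/4,-207/64,-413/128,-825/256 | -103/32,-51/16,-25/8,-3,-2,-1,0 } → -1649/512
val(RRRRBBBRRRBBBR) = { -4,-7/2,-13/4,-207/64,-413/128,-825/256 | -1649/512,-103/32,-51/16,-25/8,-3,-2,-1,0 } → -3299/1024
val(RRRRBBBRRRBBBRR) = { -4,-7/2,-13/4,-207/64,-413/128,-825/256 | -3299/1024,-1649/512,-103/32,-51/16,-25/8,-3,-2,-1,0 } → -6599/2048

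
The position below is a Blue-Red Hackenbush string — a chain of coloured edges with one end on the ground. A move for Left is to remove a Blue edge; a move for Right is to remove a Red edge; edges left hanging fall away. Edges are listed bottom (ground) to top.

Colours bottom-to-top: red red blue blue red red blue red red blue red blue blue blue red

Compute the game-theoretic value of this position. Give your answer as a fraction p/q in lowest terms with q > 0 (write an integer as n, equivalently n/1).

Recurse on prefixes of the 15-edge string red red blue blue red red blue red red blue red blue blue blue red:
v_1 [r]  L=[]  R=[0]  ⇒ -1
v_2 [rr]  L=[]  R=[-1, 0]  ⇒ -2
v_3 [rrb]  L=[-2]  R=[-1, 0]  ⇒ -3/2
v_4 [rrbb]  L=[-2, -3/2]  R=[-1, 0]  ⇒ -5/4
v_5 [rrbbr]  L=[-2, -3/2]  R=[-5/4, -1, 0]  ⇒ -11/8
v_6 [rrbbrr]  L=[-2, -3/2]  R=[-11/8, -5/4, -1, 0]  ⇒ -23/16
v_7 [rrbbrrb]  L=[-2, -3/2, -23/16]  R=[-11/8, -5/4, -1, 0]  ⇒ -45/32
v_8 [rrbbrrbr]  L=[-2, -3/2, -23/16]  R=[-45/32, -11/8, -5/4, -1, 0]  ⇒ -91/64
v_9 [rrbbrrbrr]  L=[-2, -3/2, -23/16]  R=[-91/64, -45/32, -11/8, -5/4, -1, 0]  ⇒ -183/128
v_10 [rrbbrrbrrb]  L=[-2, -3/2, -23/16, -183/128]  R=[-91/64, -45/32, -11/8, -5/4, -1, 0]  ⇒ -365/256
v_11 [rrbbrrbrrbr]  L=[-2, -3/2, -23/16, -183/128]  R=[-365/256, -91/64, -45/32, -11/8, -5/4, -1, 0]  ⇒ -731/512
v_12 [rrbbrrbrrbrb]  L=[-2, -3/2, -23/16, -183/128, -731/512]  R=[-365/256, -91/64, -45/32, -11/8, -5/4, -1, 0]  ⇒ -1461/1024
v_13 [rrbbrrbrrbrbb]  L=[-2, -3/2, -23/16, -183/128, -731/512, -1461/1024]  R=[-365/256, -91/64, -45/32, -11/8, -5/4, -1, 0]  ⇒ -2921/2048
v_14 [rrbbrrbrrbrbbb]  L=[-2, -3/2, -23/16, -183/128, -731/512, -1461/1024, -2921/2048]  R=[-365/256, -91/64, -45/32, -11/8, -5/4, -1, 0]  ⇒ -5841/4096
v_15 [rrbbrrbrrbrbbbr]  L=[-2, -3/2, -23/16, -183/128, -731/512, -1461/1024, -2921/2048]  R=[-5841/4096, -365/256, -91/64, -45/32, -11/8, -5/4, -1, 0]  ⇒ -11683/8192

-11683/8192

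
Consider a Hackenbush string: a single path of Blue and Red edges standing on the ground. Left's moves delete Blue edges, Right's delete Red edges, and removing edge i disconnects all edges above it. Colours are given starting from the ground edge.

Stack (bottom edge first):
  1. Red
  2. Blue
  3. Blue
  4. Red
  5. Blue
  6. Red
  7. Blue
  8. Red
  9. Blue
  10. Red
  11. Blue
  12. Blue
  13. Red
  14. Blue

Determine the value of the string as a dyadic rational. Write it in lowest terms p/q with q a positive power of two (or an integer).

v(R) = { ∅ | 0 } so -1
v(RB) = { -1 | 0 } so -1/2
v(RBB) = { -1,-1/2 | 0 } so -1/4
v(RBBR) = { -1,-1/2 | -1/4,0 } so -3/8
v(RBBRB) = { -1,-1/2,-3/8 | -1/4,0 } so -5/16
v(RBBRBR) = { -1,-1/2,-3/8 | -5/16,-1/4,0 } so -11/32
v(RBBRBRB) = { -1,-1/2,-3/8,-11/32 | -5/16,-1/4,0 } so -21/64
v(RBBRBRBR) = { -1,-1/2,-3/8,-11/32 | -21/64,-5/16,-1/4,0 } so -43/128
v(RBBRBRBRB) = { -1,-1/2,-3/8,-11/32,-43/128 | -21/64,-5/16,-1/4,0 } so -85/256
v(RBBRBRBRBR) = { -1,-1/2,-3/8,-11/32,-43/128 | -85/256,-21/64,-5/16,-1/4,0 } so -171/512
v(RBBRBRBRBRB) = { -1,-1/2,-3/8,-11/32,-43/128,-171/512 | -85/256,-21/64,-5/16,-1/4,0 } so -341/1024
v(RBBRBRBRBRBB) = { -1,-1/2,-3/8,-11/32,-43/128,-171/512,-341/1024 | -85/256,-21/64,-5/16,-1/4,0 } so -681/2048
v(RBBRBRBRBRBBR) = { -1,-1/2,-3/8,-11/32,-43/128,-171/512,-341/1024 | -681/2048,-85/256,-21/64,-5/16,-1/4,0 } so -1363/4096
v(RBBRBRBRBRBBRB) = { -1,-1/2,-3/8,-11/32,-43/128,-171/512,-341/1024,-1363/4096 | -681/2048,-85/256,-21/64,-5/16,-1/4,0 } so -2725/8192

-2725/8192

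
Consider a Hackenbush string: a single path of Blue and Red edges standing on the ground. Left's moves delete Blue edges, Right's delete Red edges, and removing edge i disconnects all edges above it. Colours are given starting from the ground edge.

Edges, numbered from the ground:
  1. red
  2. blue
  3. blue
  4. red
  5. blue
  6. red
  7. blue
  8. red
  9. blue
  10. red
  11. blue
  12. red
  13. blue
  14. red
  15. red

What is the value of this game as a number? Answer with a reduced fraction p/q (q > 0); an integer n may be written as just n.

Prefix values for red blue blue red blue red blue red blue red blue red blue red red via {L|R} + simplicity:
val(r) = { — | 0 } -> -1
val(rb) = { -1 | 0 } -> -1/2
val(rbb) = { -1; -1/2 | 0 } -> -1/4
val(rbbr) = { -1; -1/2 | -1/4; 0 } -> -3/8
val(rbbrb) = { -1; -1/2; -3/8 | -1/4; 0 } -> -5/16
val(rbbrbr) = { -1; -1/2; -3/8 | -5/16; -1/4; 0 } -> -11/32
val(rbbrbrb) = { -1; -1/2; -3/8; -11/32 | -5/16; -1/4; 0 } -> -21/64
val(rbbrbrbr) = { -1; -1/2; -3/8; -11/32 | -21/64; -5/16; -1/4; 0 } -> -43/128
val(rbbrbrbrb) = { -1; -1/2; -3/8; -11/32; -43/128 | -21/64; -5/16; -1/4; 0 } -> -85/256
val(rbbrbrbrbr) = { -1; -1/2; -3/8; -11/32; -43/128 | -85/256; -21/64; -5/16; -1/4; 0 } -> -171/512
val(rbbrbrbrbrb) = { -1; -1/2; -3/8; -11/32; -43/128; -171/512 | -85/256; -21/64; -5/16; -1/4; 0 } -> -341/1024
val(rbbrbrbrbrbr) = { -1; -1/2; -3/8; -11/32; -43/128; -171/512 | -341/1024; -85/256; -21/64; -5/16; -1/4; 0 } -> -683/2048
val(rbbrbrbrbrbrb) = { -1; -1/2; -3/8; -11/32; -43/128; -171/512; -683/2048 | -341/1024; -85/256; -21/64; -5/16; -1/4; 0 } -> -1365/4096
val(rbbrbrbrbrbrbr) = { -1; -1/2; -3/8; -11/32; -43/128; -171/512; -683/2048 | -1365/4096; -341/1024; -85/256; -21/64; -5/16; -1/4; 0 } -> -2731/8192
val(rbbrbrbrbrbrbrr) = { -1; -1/2; -3/8; -11/32; -43/128; -171/512; -683/2048 | -2731/8192; -1365/4096; -341/1024; -85/256; -21/64; -5/16; -1/4; 0 } -> -5463/16384

-5463/16384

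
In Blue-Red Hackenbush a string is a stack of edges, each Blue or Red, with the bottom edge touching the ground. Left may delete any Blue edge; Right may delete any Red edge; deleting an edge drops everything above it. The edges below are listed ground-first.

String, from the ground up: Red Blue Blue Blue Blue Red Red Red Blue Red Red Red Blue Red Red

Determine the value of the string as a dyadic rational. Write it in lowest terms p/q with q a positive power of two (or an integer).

-1911/16384

edge 1 of 15 (Red): { (no moves) | 0 } = -1
edge 2 of 15 (Blue): { -1 | 0 } = -1/2
edge 3 of 15 (Blue): { -1 -1/2 | 0 } = -1/4
edge 4 of 15 (Blue): { -1 -1/2 -1/4 | 0 } = -1/8
edge 5 of 15 (Blue): { -1 -1/2 -1/4 -1/8 | 0 } = -1/16
edge 6 of 15 (Red): { -1 -1/2 -1/4 -1/8 | -1/16 0 } = -3/32
edge 7 of 15 (Red): { -1 -1/2 -1/4 -1/8 | -3/32 -1/16 0 } = -7/64
edge 8 of 15 (Red): { -1 -1/2 -1/4 -1/8 | -7/64 -3/32 -1/16 0 } = -15/128
edge 9 of 15 (Blue): { -1 -1/2 -1/4 -1/8 -15/128 | -7/64 -3/32 -1/16 0 } = -29/256
edge 10 of 15 (Red): { -1 -1/2 -1/4 -1/8 -15/128 | -29/256 -7/64 -3/32 -1/16 0 } = -59/512
edge 11 of 15 (Red): { -1 -1/2 -1/4 -1/8 -15/128 | -59/512 -29/256 -7/64 -3/32 -1/16 0 } = -119/1024
edge 12 of 15 (Red): { -1 -1/2 -1/4 -1/8 -15/128 | -119/1024 -59/512 -29/256 -7/64 -3/32 -1/16 0 } = -239/2048
edge 13 of 15 (Blue): { -1 -1/2 -1/4 -1/8 -15/128 -239/2048 | -119/1024 -59/512 -29/256 -7/64 -3/32 -1/16 0 } = -477/4096
edge 14 of 15 (Red): { -1 -1/2 -1/4 -1/8 -15/128 -239/2048 | -477/4096 -119/1024 -59/512 -29/256 -7/64 -3/32 -1/16 0 } = -955/8192
edge 15 of 15 (Red): { -1 -1/2 -1/4 -1/8 -15/128 -239/2048 | -955/8192 -477/4096 -119/1024 -59/512 -29/256 -7/64 -3/32 -1/16 0 } = -1911/16384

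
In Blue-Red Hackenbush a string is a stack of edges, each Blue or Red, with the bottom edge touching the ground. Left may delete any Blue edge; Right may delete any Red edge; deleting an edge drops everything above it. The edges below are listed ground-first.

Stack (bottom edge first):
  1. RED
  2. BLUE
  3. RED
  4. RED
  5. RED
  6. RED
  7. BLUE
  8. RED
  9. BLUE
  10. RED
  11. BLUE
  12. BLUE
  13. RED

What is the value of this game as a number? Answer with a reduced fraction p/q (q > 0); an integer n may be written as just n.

-3923/4096

step 1: add RED to get R; options L={ — } R={ 0 } — -1
step 2: add BLUE to get RB; options L={ -1 } R={ 0 } — -1/2
step 3: add RED to get RBR; options L={ -1 } R={ -1/2 0 } — -3/4
step 4: add RED to get RBRR; options L={ -1 } R={ -3/4 -1/2 0 } — -7/8
step 5: add RED to get RBRRR; options L={ -1 } R={ -7/8 -3/4 -1/2 0 } — -15/16
step 6: add RED to get RBRRRR; options L={ -1 } R={ -15/16 -7/8 -3/4 -1/2 0 } — -31/32
step 7: add BLUE to get RBRRRRB; options L={ -1 -31/32 } R={ -15/16 -7/8 -3/4 -1/2 0 } — -61/64
step 8: add RED to get RBRRRRBR; options L={ -1 -31/32 } R={ -61/64 -15/16 -7/8 -3/4 -1/2 0 } — -123/128
step 9: add BLUE to get RBRRRRBRB; options L={ -1 -31/32 -123/128 } R={ -61/64 -15/16 -7/8 -3/4 -1/2 0 } — -245/256
step 10: add RED to get RBRRRRBRBR; options L={ -1 -31/32 -123/128 } R={ -245/256 -61/64 -15/16 -7/8 -3/4 -1/2 0 } — -491/512
step 11: add BLUE to get RBRRRRBRBRB; options L={ -1 -31/32 -123/128 -491/512 } R={ -245/256 -61/64 -15/16 -7/8 -3/4 -1/2 0 } — -981/1024
step 12: add BLUE to get RBRRRRBRBRBB; options L={ -1 -31/32 -123/128 -491/512 -981/1024 } R={ -245/256 -61/64 -15/16 -7/8 -3/4 -1/2 0 } — -1961/2048
step 13: add RED to get RBRRRRBRBRBBR; options L={ -1 -31/32 -123/128 -491/512 -981/1024 } R={ -1961/2048 -245/256 -61/64 -15/16 -7/8 -3/4 -1/2 0 } — -3923/4096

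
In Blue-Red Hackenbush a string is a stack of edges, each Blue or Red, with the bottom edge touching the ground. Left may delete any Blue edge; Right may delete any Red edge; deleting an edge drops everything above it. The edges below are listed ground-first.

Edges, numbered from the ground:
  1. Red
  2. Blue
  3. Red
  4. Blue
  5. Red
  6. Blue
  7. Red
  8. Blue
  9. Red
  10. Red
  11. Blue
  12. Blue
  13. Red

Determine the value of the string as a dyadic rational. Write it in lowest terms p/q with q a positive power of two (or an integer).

-2739/4096

Recurse on prefixes of the 13-edge string Red Blue Red Blue Red Blue Red Blue Red Red Blue Blue Red:
G_1 [R]  L=[·]  R=[0]  — -1
G_2 [RB]  L=[-1]  R=[0]  — -1/2
G_3 [RBR]  L=[-1]  R=[-1/2,0]  — -3/4
G_4 [RBRB]  L=[-1,-3/4]  R=[-1/2,0]  — -5/8
G_5 [RBRBR]  L=[-1,-3/4]  R=[-5/8,-1/2,0]  — -11/16
G_6 [RBRBRB]  L=[-1,-3/4,-11/16]  R=[-5/8,-1/2,0]  — -21/32
G_7 [RBRBRBR]  L=[-1,-3/4,-11/16]  R=[-21/32,-5/8,-1/2,0]  — -43/64
G_8 [RBRBRBRB]  L=[-1,-3/4,-11/16,-43/64]  R=[-21/32,-5/8,-1/2,0]  — -85/128
G_9 [RBRBRBRBR]  L=[-1,-3/4,-11/16,-43/64]  R=[-85/128,-21/32,-5/8,-1/2,0]  — -171/256
G_10 [RBRBRBRBRR]  L=[-1,-3/4,-11/16,-43/64]  R=[-171/256,-85/128,-21/32,-5/8,-1/2,0]  — -343/512
G_11 [RBRBRBRBRRB]  L=[-1,-3/4,-11/16,-43/64,-343/512]  R=[-171/256,-85/128,-21/32,-5/8,-1/2,0]  — -685/1024
G_12 [RBRBRBRBRRBB]  L=[-1,-3/4,-11/16,-43/64,-343/512,-685/1024]  R=[-171/256,-85/128,-21/32,-5/8,-1/2,0]  — -1369/2048
G_13 [RBRBRBRBRRBBR]  L=[-1,-3/4,-11/16,-43/64,-343/512,-685/1024]  R=[-1369/2048,-171/256,-85/128,-21/32,-5/8,-1/2,0]  — -2739/4096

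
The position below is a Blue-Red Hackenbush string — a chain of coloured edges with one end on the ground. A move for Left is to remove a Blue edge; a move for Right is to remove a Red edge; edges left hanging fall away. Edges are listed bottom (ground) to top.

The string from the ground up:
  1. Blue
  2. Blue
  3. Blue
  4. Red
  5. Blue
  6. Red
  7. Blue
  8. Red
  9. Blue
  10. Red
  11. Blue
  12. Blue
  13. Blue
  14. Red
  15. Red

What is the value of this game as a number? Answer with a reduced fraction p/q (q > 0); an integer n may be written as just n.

10937/4096

Build v(s[:k]) for k = 1..15, string s = Blue Blue Blue Red Blue Red Blue Red Blue Red Blue Blue Blue Red Red.
v_1 [B]  L=[0]  R=[—]  => 1
v_2 [BB]  L=[0,1]  R=[—]  => 2
v_3 [BBB]  L=[0,1,2]  R=[—]  => 3
v_4 [BBBR]  L=[0,1,2]  R=[3]  => 5/2
v_5 [BBBRB]  L=[0,1,2,5/2]  R=[3]  => 11/4
v_6 [BBBRBR]  L=[0,1,2,5/2]  R=[11/4,3]  => 21/8
v_7 [BBBRBRB]  L=[0,1,2,5/2,21/8]  R=[11/4,3]  => 43/16
v_8 [BBBRBRBR]  L=[0,1,2,5/2,21/8]  R=[43/16,11/4,3]  => 85/32
v_9 [BBBRBRBRB]  L=[0,1,2,5/2,21/8,85/32]  R=[43/16,11/4,3]  => 171/64
v_10 [BBBRBRBRBR]  L=[0,1,2,5/2,21/8,85/32]  R=[171/64,43/16,11/4,3]  => 341/128
v_11 [BBBRBRBRBRB]  L=[0,1,2,5/2,21/8,85/32,341/128]  R=[171/64,43/16,11/4,3]  => 683/256
v_12 [BBBRBRBRBRBB]  L=[0,1,2,5/2,21/8,85/32,341/128,683/256]  R=[171/64,43/16,11/4,3]  => 1367/512
v_13 [BBBRBRBRBRBBB]  L=[0,1,2,5/2,21/8,85/32,341/128,683/256,1367/512]  R=[171/64,43/16,11/4,3]  => 2735/1024
v_14 [BBBRBRBRBRBBBR]  L=[0,1,2,5/2,21/8,85/32,341/128,683/256,1367/512]  R=[2735/1024,171/64,43/16,11/4,3]  => 5469/2048
v_15 [BBBRBRBRBRBBBRR]  L=[0,1,2,5/2,21/8,85/32,341/128,683/256,1367/512]  R=[5469/2048,2735/1024,171/64,43/16,11/4,3]  => 10937/4096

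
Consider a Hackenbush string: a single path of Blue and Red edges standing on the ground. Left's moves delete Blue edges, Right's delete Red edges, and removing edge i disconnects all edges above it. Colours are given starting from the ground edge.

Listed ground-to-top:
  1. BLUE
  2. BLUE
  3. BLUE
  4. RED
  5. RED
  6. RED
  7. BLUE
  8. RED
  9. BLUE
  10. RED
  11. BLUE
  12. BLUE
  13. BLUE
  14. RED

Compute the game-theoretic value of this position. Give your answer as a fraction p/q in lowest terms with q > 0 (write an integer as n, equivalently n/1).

Build G(s[:k]) for k = 1..14, string s = BLUE BLUE BLUE RED RED RED BLUE RED BLUE RED BLUE BLUE BLUE RED.
1 of 14 · B · max L 0 · min R +∞ — 1
2 of 14 · BB · max L 1 · min R +∞ — 2
3 of 14 · BBB · max L 2 · min R +∞ — 3
4 of 14 · BBBR · max L 2 · min R 3 — 5/2
5 of 14 · BBBRR · max L 2 · min R 5/2 — 9/4
6 of 14 · BBBRRR · max L 2 · min R 9/4 — 17/8
7 of 14 · BBBRRRB · max L 17/8 · min R 9/4 — 35/16
8 of 14 · BBBRRRBR · max L 17/8 · min R 35/16 — 69/32
9 of 14 · BBBRRRBRB · max L 69/32 · min R 35/16 — 139/64
10 of 14 · BBBRRRBRBR · max L 69/32 · min R 139/64 — 277/128
11 of 14 · BBBRRRBRBRB · max L 277/128 · min R 139/64 — 555/256
12 of 14 · BBBRRRBRBRBB · max L 555/256 · min R 139/64 — 1111/512
13 of 14 · BBBRRRBRBRBBB · max L 1111/512 · min R 139/64 — 2223/1024
14 of 14 · BBBRRRBRBRBBBR · max L 1111/512 · min R 2223/1024 — 4445/2048

4445/2048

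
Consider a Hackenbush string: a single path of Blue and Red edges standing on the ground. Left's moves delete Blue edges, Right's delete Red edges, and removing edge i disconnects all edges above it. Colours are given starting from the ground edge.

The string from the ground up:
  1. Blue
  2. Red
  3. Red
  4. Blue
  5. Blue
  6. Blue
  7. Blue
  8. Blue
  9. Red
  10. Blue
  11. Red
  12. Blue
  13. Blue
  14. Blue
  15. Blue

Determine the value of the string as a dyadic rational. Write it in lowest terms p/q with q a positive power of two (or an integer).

1 of 15 · B · max L 0 · min R +∞ → 1
2 of 15 · BR · max L 0 · min R 1 → 1/2
3 of 15 · BRR · max L 0 · min R 1/2 → 1/4
4 of 15 · BRRB · max L 1/4 · min R 1/2 → 3/8
5 of 15 · BRRBB · max L 3/8 · min R 1/2 → 7/16
6 of 15 · BRRBBB · max L 7/16 · min R 1/2 → 15/32
7 of 15 · BRRBBBB · max L 15/32 · min R 1/2 → 31/64
8 of 15 · BRRBBBBB · max L 31/64 · min R 1/2 → 63/128
9 of 15 · BRRBBBBBR · max L 31/64 · min R 63/128 → 125/256
10 of 15 · BRRBBBBBRB · max L 125/256 · min R 63/128 → 251/512
11 of 15 · BRRBBBBBRBR · max L 125/256 · min R 251/512 → 501/1024
12 of 15 · BRRBBBBBRBRB · max L 501/1024 · min R 251/512 → 1003/2048
13 of 15 · BRRBBBBBRBRBB · max L 1003/2048 · min R 251/512 → 2007/4096
14 of 15 · BRRBBBBBRBRBBB · max L 2007/4096 · min R 251/512 → 4015/8192
15 of 15 · BRRBBBBBRBRBBBB · max L 4015/8192 · min R 251/512 → 8031/16384

8031/16384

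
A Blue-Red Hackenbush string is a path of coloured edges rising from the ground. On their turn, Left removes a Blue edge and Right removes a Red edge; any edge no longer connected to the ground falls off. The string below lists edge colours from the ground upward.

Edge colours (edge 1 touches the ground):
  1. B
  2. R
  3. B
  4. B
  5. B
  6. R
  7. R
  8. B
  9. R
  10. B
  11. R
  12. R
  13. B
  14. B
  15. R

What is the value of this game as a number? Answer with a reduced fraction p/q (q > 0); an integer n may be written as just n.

Recurse on prefixes of the 15-edge string B R B B B R R B R B R R B B R:
B: Left { 0 }, Right { · } => simplest 1
BR: Left { 0 }, Right { 1 } => simplest 1/2
BRB: Left { 0,1/2 }, Right { 1 } => simplest 3/4
BRBB: Left { 0,1/2,3/4 }, Right { 1 } => simplest 7/8
BRBBB: Left { 0,1/2,3/4,7/8 }, Right { 1 } => simplest 15/16
BRBBBR: Left { 0,1/2,3/4,7/8 }, Right { 15/16,1 } => simplest 29/32
BRBBBRR: Left { 0,1/2,3/4,7/8 }, Right { 29/32,15/16,1 } => simplest 57/64
BRBBBRRB: Left { 0,1/2,3/4,7/8,57/64 }, Right { 29/32,15/16,1 } => simplest 115/128
BRBBBRRBR: Left { 0,1/2,3/4,7/8,57/64 }, Right { 115/128,29/32,15/16,1 } => simplest 229/256
BRBBBRRBRB: Left { 0,1/2,3/4,7/8,57/64,229/256 }, Right { 115/128,29/32,15/16,1 } => simplest 459/512
BRBBBRRBRBR: Left { 0,1/2,3/4,7/8,57/64,229/256 }, Right { 459/512,115/128,29/32,15/16,1 } => simplest 917/1024
BRBBBRRBRBRR: Left { 0,1/2,3/4,7/8,57/64,229/256 }, Right { 917/1024,459/512,115/128,29/32,15/16,1 } => simplest 1833/2048
BRBBBRRBRBRRB: Left { 0,1/2,3/4,7/8,57/64,229/256,1833/2048 }, Right { 917/1024,459/512,115/128,29/32,15/16,1 } => simplest 3667/4096
BRBBBRRBRBRRBB: Left { 0,1/2,3/4,7/8,57/64,229/256,1833/2048,3667/4096 }, Right { 917/1024,459/512,115/128,29/32,15/16,1 } => simplest 7335/8192
BRBBBRRBRBRRBBR: Left { 0,1/2,3/4,7/8,57/64,229/256,1833/2048,3667/4096 }, Right { 7335/8192,917/1024,459/512,115/128,29/32,15/16,1 } => simplest 14669/16384

14669/16384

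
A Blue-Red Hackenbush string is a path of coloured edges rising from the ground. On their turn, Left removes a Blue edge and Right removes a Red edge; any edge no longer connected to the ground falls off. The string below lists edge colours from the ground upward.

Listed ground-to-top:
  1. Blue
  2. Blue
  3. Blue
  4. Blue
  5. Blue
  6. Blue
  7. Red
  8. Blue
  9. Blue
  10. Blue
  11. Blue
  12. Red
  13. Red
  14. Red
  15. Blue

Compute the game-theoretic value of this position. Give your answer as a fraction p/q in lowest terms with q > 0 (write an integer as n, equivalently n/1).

3043/512

step 1: add Blue to get B; options L={ 0 } R={  } → 1
step 2: add Blue to get BB; options L={ 0 1 } R={  } → 2
step 3: add Blue to get BBB; options L={ 0 1 2 } R={  } → 3
step 4: add Blue to get BBBB; options L={ 0 1 2 3 } R={  } → 4
step 5: add Blue to get BBBBB; options L={ 0 1 2 3 4 } R={  } → 5
step 6: add Blue to get BBBBBB; options L={ 0 1 2 3 4 5 } R={  } → 6
step 7: add Red to get BBBBBBR; options L={ 0 1 2 3 4 5 } R={ 6 } → 11/2
step 8: add Blue to get BBBBBBRB; options L={ 0 1 2 3 4 5 11/2 } R={ 6 } → 23/4
step 9: add Blue to get BBBBBBRBB; options L={ 0 1 2 3 4 5 11/2 23/4 } R={ 6 } → 47/8
step 10: add Blue to get BBBBBBRBBB; options L={ 0 1 2 3 4 5 11/2 23/4 47/8 } R={ 6 } → 95/16
step 11: add Blue to get BBBBBBRBBBB; options L={ 0 1 2 3 4 5 11/2 23/4 47/8 95/16 } R={ 6 } → 191/32
step 12: add Red to get BBBBBBRBBBBR; options L={ 0 1 2 3 4 5 11/2 23/4 47/8 95/16 } R={ 191/32 6 } → 381/64
step 13: add Red to get BBBBBBRBBBBRR; options L={ 0 1 2 3 4 5 11/2 23/4 47/8 95/16 } R={ 381/64 191/32 6 } → 761/128
step 14: add Red to get BBBBBBRBBBBRRR; options L={ 0 1 2 3 4 5 11/2 23/4 47/8 95/16 } R={ 761/128 381/64 191/32 6 } → 1521/256
step 15: add Blue to get BBBBBBRBBBBRRRB; options L={ 0 1 2 3 4 5 11/2 23/4 47/8 95/16 1521/256 } R={ 761/128 381/64 191/32 6 } → 3043/512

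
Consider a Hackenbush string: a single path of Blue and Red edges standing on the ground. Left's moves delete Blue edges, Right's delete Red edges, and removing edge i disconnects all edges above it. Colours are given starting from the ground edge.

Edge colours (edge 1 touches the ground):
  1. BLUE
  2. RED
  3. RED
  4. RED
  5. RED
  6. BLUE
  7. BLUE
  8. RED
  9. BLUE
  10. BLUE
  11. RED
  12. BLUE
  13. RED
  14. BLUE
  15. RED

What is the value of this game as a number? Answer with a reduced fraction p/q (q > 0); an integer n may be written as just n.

Prefix values for BLUE RED RED RED RED BLUE BLUE RED BLUE BLUE RED BLUE RED BLUE RED via {L|R} + simplicity:
edge 1 of 15 (BLUE): { 0 | ∅ } so 1
edge 2 of 15 (RED): { 0 | 1 } so 1/2
edge 3 of 15 (RED): { 0 | 1/2, 1 } so 1/4
edge 4 of 15 (RED): { 0 | 1/4, 1/2, 1 } so 1/8
edge 5 of 15 (RED): { 0 | 1/8, 1/4, 1/2, 1 } so 1/16
edge 6 of 15 (BLUE): { 0, 1/16 | 1/8, 1/4, 1/2, 1 } so 3/32
edge 7 of 15 (BLUE): { 0, 1/16, 3/32 | 1/8, 1/4, 1/2, 1 } so 7/64
edge 8 of 15 (RED): { 0, 1/16, 3/32 | 7/64, 1/8, 1/4, 1/2, 1 } so 13/128
edge 9 of 15 (BLUE): { 0, 1/16, 3/32, 13/128 | 7/64, 1/8, 1/4, 1/2, 1 } so 27/256
edge 10 of 15 (BLUE): { 0, 1/16, 3/32, 13/128, 27/256 | 7/64, 1/8, 1/4, 1/2, 1 } so 55/512
edge 11 of 15 (RED): { 0, 1/16, 3/32, 13/128, 27/256 | 55/512, 7/64, 1/8, 1/4, 1/2, 1 } so 109/1024
edge 12 of 15 (BLUE): { 0, 1/16, 3/32, 13/128, 27/256, 109/1024 | 55/512, 7/64, 1/8, 1/4, 1/2, 1 } so 219/2048
edge 13 of 15 (RED): { 0, 1/16, 3/32, 13/128, 27/256, 109/1024 | 219/2048, 55/512, 7/64, 1/8, 1/4, 1/2, 1 } so 437/4096
edge 14 of 15 (BLUE): { 0, 1/16, 3/32, 13/128, 27/256, 109/1024, 437/4096 | 219/2048, 55/512, 7/64, 1/8, 1/4, 1/2, 1 } so 875/8192
edge 15 of 15 (RED): { 0, 1/16, 3/32, 13/128, 27/256, 109/1024, 437/4096 | 875/8192, 219/2048, 55/512, 7/64, 1/8, 1/4, 1/2, 1 } so 1749/16384

1749/16384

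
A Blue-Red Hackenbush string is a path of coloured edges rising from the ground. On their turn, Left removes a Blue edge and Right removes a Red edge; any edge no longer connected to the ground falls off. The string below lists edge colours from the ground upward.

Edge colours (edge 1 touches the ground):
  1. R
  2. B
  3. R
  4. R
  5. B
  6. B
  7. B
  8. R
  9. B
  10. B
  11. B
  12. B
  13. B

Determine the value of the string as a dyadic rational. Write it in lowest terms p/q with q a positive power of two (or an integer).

Build g(s[:k]) for k = 1..13, string s = R B R R B B B R B B B B B.
edge 1 of 13 (R): { ∅ | 0 } — -1
edge 2 of 13 (B): { -1 | 0 } — -1/2
edge 3 of 13 (R): { -1 | -1/2, 0 } — -3/4
edge 4 of 13 (R): { -1 | -3/4, -1/2, 0 } — -7/8
edge 5 of 13 (B): { -1, -7/8 | -3/4, -1/2, 0 } — -13/16
edge 6 of 13 (B): { -1, -7/8, -13/16 | -3/4, -1/2, 0 } — -25/32
edge 7 of 13 (B): { -1, -7/8, -13/16, -25/32 | -3/4, -1/2, 0 } — -49/64
edge 8 of 13 (R): { -1, -7/8, -13/16, -25/32 | -49/64, -3/4, -1/2, 0 } — -99/128
edge 9 of 13 (B): { -1, -7/8, -13/16, -25/32, -99/128 | -49/64, -3/4, -1/2, 0 } — -197/256
edge 10 of 13 (B): { -1, -7/8, -13/16, -25/32, -99/128, -197/256 | -49/64, -3/4, -1/2, 0 } — -393/512
edge 11 of 13 (B): { -1, -7/8, -13/16, -25/32, -99/128, -197/256, -393/512 | -49/64, -3/4, -1/2, 0 } — -785/1024
edge 12 of 13 (B): { -1, -7/8, -13/16, -25/32, -99/128, -197/256, -393/512, -785/1024 | -49/64, -3/4, -1/2, 0 } — -1569/2048
edge 13 of 13 (B): { -1, -7/8, -13/16, -25/32, -99/128, -197/256, -393/512, -785/1024, -1569/2048 | -49/64, -3/4, -1/2, 0 } — -3137/4096

-3137/4096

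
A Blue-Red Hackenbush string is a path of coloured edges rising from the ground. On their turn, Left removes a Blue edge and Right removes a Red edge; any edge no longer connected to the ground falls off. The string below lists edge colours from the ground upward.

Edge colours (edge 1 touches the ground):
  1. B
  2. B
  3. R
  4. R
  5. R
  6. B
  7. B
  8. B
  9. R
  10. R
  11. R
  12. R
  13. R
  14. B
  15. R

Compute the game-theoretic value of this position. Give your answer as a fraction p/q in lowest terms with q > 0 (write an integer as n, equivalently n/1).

9989/8192

B: Left { 0 }, Right { ∅ } => simplest 1
BB: Left { 0; 1 }, Right { ∅ } => simplest 2
BBR: Left { 0; 1 }, Right { 2 } => simplest 3/2
BBRR: Left { 0; 1 }, Right { 3/2; 2 } => simplest 5/4
BBRRR: Left { 0; 1 }, Right { 5/4; 3/2; 2 } => simplest 9/8
BBRRRB: Left { 0; 1; 9/8 }, Right { 5/4; 3/2; 2 } => simplest 19/16
BBRRRBB: Left { 0; 1; 9/8; 19/16 }, Right { 5/4; 3/2; 2 } => simplest 39/32
BBRRRBBB: Left { 0; 1; 9/8; 19/16; 39/32 }, Right { 5/4; 3/2; 2 } => simplest 79/64
BBRRRBBBR: Left { 0; 1; 9/8; 19/16; 39/32 }, Right { 79/64; 5/4; 3/2; 2 } => simplest 157/128
BBRRRBBBRR: Left { 0; 1; 9/8; 19/16; 39/32 }, Right { 157/128; 79/64; 5/4; 3/2; 2 } => simplest 313/256
BBRRRBBBRRR: Left { 0; 1; 9/8; 19/16; 39/32 }, Right { 313/256; 157/128; 79/64; 5/4; 3/2; 2 } => simplest 625/512
BBRRRBBBRRRR: Left { 0; 1; 9/8; 19/16; 39/32 }, Right { 625/512; 313/256; 157/128; 79/64; 5/4; 3/2; 2 } => simplest 1249/1024
BBRRRBBBRRRRR: Left { 0; 1; 9/8; 19/16; 39/32 }, Right { 1249/1024; 625/512; 313/256; 157/128; 79/64; 5/4; 3/2; 2 } => simplest 2497/2048
BBRRRBBBRRRRRB: Left { 0; 1; 9/8; 19/16; 39/32; 2497/2048 }, Right { 1249/1024; 625/512; 313/256; 157/128; 79/64; 5/4; 3/2; 2 } => simplest 4995/4096
BBRRRBBBRRRRRBR: Left { 0; 1; 9/8; 19/16; 39/32; 2497/2048 }, Right { 4995/4096; 1249/1024; 625/512; 313/256; 157/128; 79/64; 5/4; 3/2; 2 } => simplest 9989/8192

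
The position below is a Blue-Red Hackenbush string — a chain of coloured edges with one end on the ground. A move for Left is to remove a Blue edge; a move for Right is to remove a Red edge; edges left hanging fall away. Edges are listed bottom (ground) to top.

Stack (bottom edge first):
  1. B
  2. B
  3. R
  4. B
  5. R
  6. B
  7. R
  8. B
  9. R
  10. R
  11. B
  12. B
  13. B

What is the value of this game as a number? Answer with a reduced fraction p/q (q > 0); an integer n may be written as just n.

3407/2048

Prefix values for B B R B R B R B R R B B B via {L|R} + simplicity:
1 of 13 · B · max L 0 · min R +∞ ⇒ 1
2 of 13 · BB · max L 1 · min R +∞ ⇒ 2
3 of 13 · BBR · max L 1 · min R 2 ⇒ 3/2
4 of 13 · BBRB · max L 3/2 · min R 2 ⇒ 7/4
5 of 13 · BBRBR · max L 3/2 · min R 7/4 ⇒ 13/8
6 of 13 · BBRBRB · max L 13/8 · min R 7/4 ⇒ 27/16
7 of 13 · BBRBRBR · max L 13/8 · min R 27/16 ⇒ 53/32
8 of 13 · BBRBRBRB · max L 53/32 · min R 27/16 ⇒ 107/64
9 of 13 · BBRBRBRBR · max L 53/32 · min R 107/64 ⇒ 213/128
10 of 13 · BBRBRBRBRR · max L 53/32 · min R 213/128 ⇒ 425/256
11 of 13 · BBRBRBRBRRB · max L 425/256 · min R 213/128 ⇒ 851/512
12 of 13 · BBRBRBRBRRBB · max L 851/512 · min R 213/128 ⇒ 1703/1024
13 of 13 · BBRBRBRBRRBBB · max L 1703/1024 · min R 213/128 ⇒ 3407/2048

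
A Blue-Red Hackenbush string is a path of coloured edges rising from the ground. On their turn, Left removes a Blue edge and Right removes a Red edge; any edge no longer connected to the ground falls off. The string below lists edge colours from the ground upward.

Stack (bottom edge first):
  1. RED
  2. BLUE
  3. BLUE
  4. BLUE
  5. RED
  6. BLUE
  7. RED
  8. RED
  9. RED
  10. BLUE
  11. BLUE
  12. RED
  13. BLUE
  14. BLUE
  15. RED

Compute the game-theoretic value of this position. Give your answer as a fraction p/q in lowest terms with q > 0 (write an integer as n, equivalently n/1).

Build g(s[:k]) for k = 1..15, string s = RED BLUE BLUE BLUE RED BLUE RED RED RED BLUE BLUE RED BLUE BLUE RED.
g_1 [R]  L=[—]  R=[0]  = -1
g_2 [RB]  L=[-1]  R=[0]  = -1/2
g_3 [RBB]  L=[-1 -1/2]  R=[0]  = -1/4
g_4 [RBBB]  L=[-1 -1/2 -1/4]  R=[0]  = -1/8
g_5 [RBBBR]  L=[-1 -1/2 -1/4]  R=[-1/8 0]  = -3/16
g_6 [RBBBRB]  L=[-1 -1/2 -1/4 -3/16]  R=[-1/8 0]  = -5/32
g_7 [RBBBRBR]  L=[-1 -1/2 -1/4 -3/16]  R=[-5/32 -1/8 0]  = -11/64
g_8 [RBBBRBRR]  L=[-1 -1/2 -1/4 -3/16]  R=[-11/64 -5/32 -1/8 0]  = -23/128
g_9 [RBBBRBRRR]  L=[-1 -1/2 -1/4 -3/16]  R=[-23/128 -11/64 -5/32 -1/8 0]  = -47/256
g_10 [RBBBRBRRRB]  L=[-1 -1/2 -1/4 -3/16 -47/256]  R=[-23/128 -11/64 -5/32 -1/8 0]  = -93/512
g_11 [RBBBRBRRRBB]  L=[-1 -1/2 -1/4 -3/16 -47/256 -93/512]  R=[-23/128 -11/64 -5/32 -1/8 0]  = -185/1024
g_12 [RBBBRBRRRBBR]  L=[-1 -1/2 -1/4 -3/16 -47/256 -93/512]  R=[-185/1024 -23/128 -11/64 -5/32 -1/8 0]  = -371/2048
g_13 [RBBBRBRRRBBRB]  L=[-1 -1/2 -1/4 -3/16 -47/256 -93/512 -371/2048]  R=[-185/1024 -23/128 -11/64 -5/32 -1/8 0]  = -741/4096
g_14 [RBBBRBRRRBBRBB]  L=[-1 -1/2 -1/4 -3/16 -47/256 -93/512 -371/2048 -741/4096]  R=[-185/1024 -23/128 -11/64 -5/32 -1/8 0]  = -1481/8192
g_15 [RBBBRBRRRBBRBBR]  L=[-1 -1/2 -1/4 -3/16 -47/256 -93/512 -371/2048 -741/4096]  R=[-1481/8192 -185/1024 -23/128 -11/64 -5/32 -1/8 0]  = -2963/16384

-2963/16384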